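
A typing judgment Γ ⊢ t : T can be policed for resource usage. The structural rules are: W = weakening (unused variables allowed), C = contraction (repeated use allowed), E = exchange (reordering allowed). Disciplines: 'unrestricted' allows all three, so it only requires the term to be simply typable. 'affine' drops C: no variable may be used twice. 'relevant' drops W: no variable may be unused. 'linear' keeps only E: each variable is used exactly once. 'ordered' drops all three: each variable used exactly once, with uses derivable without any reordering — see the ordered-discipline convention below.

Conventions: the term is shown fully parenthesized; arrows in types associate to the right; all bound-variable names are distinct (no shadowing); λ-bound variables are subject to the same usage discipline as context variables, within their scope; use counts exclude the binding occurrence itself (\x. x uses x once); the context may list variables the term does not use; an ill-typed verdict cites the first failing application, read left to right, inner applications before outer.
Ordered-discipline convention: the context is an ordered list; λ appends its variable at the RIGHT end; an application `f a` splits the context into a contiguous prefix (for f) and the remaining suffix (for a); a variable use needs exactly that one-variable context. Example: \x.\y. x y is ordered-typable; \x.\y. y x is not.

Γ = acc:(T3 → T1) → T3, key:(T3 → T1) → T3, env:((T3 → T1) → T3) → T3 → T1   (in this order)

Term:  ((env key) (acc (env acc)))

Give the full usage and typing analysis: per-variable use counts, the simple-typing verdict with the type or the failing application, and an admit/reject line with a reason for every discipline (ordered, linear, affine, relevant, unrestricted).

use counts: acc: 2×, key: 1×, env: 2×
use order (left to right): env, key, acc, env, acc
typing: well-typed — term : T1
ordered ✗ (acc ×2, env ×2 used more than once (contraction))
linear ✗ (acc ×2, env ×2 used more than once (contraction))
affine ✗ (acc ×2, env ×2 used more than once (contraction))
relevant ✓ (every one of acc, key, env appears)
unrestricted ✓ (well-typed at T1; no restrictions here)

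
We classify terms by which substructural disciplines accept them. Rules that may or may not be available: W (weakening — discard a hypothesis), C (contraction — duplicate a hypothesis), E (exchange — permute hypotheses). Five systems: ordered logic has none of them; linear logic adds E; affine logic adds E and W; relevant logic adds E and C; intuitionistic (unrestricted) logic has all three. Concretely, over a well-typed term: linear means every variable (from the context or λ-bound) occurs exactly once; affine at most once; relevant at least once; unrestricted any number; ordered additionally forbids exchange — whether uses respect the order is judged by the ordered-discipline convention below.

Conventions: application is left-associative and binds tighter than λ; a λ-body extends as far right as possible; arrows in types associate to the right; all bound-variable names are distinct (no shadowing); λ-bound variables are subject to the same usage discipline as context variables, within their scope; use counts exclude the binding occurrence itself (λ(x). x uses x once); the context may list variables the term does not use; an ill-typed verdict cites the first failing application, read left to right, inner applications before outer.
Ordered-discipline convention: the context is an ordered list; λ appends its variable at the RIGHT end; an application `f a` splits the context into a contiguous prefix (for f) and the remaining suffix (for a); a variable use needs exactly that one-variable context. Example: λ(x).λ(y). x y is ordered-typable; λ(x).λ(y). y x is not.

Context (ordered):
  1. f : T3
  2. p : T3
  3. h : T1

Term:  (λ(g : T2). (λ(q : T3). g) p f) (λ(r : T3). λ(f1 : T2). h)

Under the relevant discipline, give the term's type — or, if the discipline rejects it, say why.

not well-typed under relevant — fails simple typing
variable uses: f ×1; p ×1; h ×1; g [bound] ×1; q [bound] ×0; r [bound] ×0; f1 [bound] ×0
uses in reading order: g, p, f, h
typing: ill-typed: applying a non-function (T2)
all disciplines: ordered ✗ · linear ✗ · affine ✗ · relevant ✗ · unrestricted ✗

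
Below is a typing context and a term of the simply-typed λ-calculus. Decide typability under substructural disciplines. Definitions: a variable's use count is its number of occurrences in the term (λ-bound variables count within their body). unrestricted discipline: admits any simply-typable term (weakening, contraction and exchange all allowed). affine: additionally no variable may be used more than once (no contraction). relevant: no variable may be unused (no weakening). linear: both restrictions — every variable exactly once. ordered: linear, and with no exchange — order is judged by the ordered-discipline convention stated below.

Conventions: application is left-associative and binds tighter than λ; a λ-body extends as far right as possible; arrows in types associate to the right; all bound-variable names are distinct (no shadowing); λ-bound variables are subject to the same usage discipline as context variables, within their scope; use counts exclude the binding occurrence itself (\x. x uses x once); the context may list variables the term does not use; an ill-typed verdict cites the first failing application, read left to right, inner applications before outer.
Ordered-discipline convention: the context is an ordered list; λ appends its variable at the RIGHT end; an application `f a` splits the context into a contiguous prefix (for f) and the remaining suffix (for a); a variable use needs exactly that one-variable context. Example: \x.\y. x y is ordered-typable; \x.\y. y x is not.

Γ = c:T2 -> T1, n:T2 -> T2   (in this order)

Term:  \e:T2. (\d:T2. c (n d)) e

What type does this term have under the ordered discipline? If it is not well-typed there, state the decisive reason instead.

term : T2 -> T1
counts: c ×1; n ×1; e (bound) ×1; d (bound) ×1
uses in reading order: c, n, d, e
typing: the term checks, with type T2 -> T1
per-discipline verdicts: ordered ✓ · linear ✓ · affine ✓ · relevant ✓ · unrestricted ✓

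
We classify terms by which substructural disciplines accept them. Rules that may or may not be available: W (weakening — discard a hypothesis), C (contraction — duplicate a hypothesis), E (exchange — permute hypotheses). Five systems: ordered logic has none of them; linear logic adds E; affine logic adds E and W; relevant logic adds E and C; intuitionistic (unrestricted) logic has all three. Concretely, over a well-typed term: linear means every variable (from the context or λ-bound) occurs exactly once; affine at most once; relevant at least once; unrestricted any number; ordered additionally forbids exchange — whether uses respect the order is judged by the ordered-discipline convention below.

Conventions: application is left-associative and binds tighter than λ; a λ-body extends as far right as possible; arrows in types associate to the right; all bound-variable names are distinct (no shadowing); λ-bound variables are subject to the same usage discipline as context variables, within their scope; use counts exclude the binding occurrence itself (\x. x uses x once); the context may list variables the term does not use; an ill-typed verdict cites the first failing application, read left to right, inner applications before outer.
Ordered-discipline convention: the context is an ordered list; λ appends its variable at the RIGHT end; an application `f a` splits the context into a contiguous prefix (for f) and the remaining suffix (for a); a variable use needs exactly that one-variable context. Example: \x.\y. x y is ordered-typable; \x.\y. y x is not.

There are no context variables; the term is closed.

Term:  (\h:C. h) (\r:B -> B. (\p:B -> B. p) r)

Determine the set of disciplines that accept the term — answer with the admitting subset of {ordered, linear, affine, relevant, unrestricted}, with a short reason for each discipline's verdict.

accepted by: none
use counts: h (bound): 1×; r (bound): 1×; p (bound): 1×
uses in reading order: h, p, r
typing: ill-typed: an argument (B -> B) -> B -> B mismatches the expected C
ordered ✗ (not simply typable)
linear ✗ (fails simple typing)
affine ✗ (a type mismatch blocks all five)
relevant ✗ (the type mismatch rejects it)
unrestricted ✗ (not simply typable)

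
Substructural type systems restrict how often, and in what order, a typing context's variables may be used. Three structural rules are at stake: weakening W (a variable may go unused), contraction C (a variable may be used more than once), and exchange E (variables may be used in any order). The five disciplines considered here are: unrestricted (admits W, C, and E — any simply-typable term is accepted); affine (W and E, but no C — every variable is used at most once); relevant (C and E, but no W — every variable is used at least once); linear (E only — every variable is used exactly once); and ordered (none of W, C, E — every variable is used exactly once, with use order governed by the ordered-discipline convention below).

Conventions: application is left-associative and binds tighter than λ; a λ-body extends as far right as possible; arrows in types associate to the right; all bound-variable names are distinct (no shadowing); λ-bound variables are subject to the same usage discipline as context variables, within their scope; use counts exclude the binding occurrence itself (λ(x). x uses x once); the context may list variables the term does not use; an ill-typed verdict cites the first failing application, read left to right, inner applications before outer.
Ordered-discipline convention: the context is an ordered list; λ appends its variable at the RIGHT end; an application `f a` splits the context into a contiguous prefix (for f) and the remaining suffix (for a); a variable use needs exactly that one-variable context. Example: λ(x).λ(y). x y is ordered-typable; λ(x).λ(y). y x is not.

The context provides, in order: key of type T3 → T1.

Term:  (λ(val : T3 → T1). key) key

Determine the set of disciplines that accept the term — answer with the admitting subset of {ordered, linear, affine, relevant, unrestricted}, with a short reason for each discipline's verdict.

accepted by: unrestricted
variable uses: key: 2×; val (λ-bound): 0×
left-to-right use order: key, key
typing: the term checks, with type T3 → T1
ordered: ✗ — key ×2 used more than once (contraction); val never used (weakening)
linear: ✗ — key ×2 used more than once (contraction); val never used (weakening)
affine: ✗ — key ×2 used more than once (contraction)
relevant: ✗ — val never used (weakening)
unrestricted: ✓ — simply typable at T3 → T1; W, C, E all held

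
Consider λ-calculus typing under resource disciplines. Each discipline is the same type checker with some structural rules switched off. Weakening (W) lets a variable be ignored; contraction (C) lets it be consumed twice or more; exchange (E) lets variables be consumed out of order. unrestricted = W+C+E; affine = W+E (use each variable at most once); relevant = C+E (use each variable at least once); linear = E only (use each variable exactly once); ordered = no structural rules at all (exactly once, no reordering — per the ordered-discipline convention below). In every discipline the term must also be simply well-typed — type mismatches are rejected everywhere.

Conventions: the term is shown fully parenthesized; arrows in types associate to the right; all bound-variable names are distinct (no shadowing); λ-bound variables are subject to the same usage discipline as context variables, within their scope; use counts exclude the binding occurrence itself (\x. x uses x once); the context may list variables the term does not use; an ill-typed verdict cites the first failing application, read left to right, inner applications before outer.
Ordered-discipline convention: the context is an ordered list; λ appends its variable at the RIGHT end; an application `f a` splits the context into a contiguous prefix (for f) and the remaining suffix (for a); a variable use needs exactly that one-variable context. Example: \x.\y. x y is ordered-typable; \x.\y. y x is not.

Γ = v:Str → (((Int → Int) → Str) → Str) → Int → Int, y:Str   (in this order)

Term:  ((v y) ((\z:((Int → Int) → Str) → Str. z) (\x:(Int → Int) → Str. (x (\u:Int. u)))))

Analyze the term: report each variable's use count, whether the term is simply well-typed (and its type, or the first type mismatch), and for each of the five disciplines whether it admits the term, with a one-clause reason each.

use counts: v ×1; y ×1; z (bound) ×1; x (bound) ×1; u (bound) ×1
uses in reading order: v, y, z, x, u
typing: the term checks, with type Int → Int
ordered ✓ (v, y, z, x, u once each; derivable with no W/C/E)
linear ✓ (exactly-once usage across v, y, z, x, u)
affine ✓ (no duplicate uses among v, y, z, x, u)
relevant ✓ (at least one use each (v, y, z, x, u))
unrestricted ✓ (typability at Int → Int is all that's needed)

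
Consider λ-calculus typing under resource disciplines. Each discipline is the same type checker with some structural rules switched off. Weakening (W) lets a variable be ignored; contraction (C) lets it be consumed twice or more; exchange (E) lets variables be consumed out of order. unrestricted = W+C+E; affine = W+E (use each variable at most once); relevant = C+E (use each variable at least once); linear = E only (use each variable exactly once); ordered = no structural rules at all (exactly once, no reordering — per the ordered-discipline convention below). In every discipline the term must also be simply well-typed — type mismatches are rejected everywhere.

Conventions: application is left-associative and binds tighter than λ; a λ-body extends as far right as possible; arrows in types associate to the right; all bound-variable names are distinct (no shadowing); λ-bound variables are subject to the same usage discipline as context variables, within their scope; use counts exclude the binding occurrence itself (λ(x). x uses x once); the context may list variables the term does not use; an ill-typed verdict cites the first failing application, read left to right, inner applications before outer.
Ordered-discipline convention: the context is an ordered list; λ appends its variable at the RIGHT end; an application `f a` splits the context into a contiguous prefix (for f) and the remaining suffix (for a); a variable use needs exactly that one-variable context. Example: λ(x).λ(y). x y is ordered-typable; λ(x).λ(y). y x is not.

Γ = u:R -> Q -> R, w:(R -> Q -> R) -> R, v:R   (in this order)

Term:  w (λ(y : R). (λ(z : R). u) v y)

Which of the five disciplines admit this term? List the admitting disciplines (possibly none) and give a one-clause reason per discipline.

admitting disciplines: affine, unrestricted
usage: u: 1, w: 1, v: 1, y [bound]: 1, z [bound]: 0
left-to-right use order: w, u, v, y
typing: well-typed — term : R
ordered: ✗, z never used (weakening)
linear: ✗, z never used (weakening)
affine: ✓, at most one use each (u, w, v, y, z)
relevant: ✗, z never used (weakening)
unrestricted: ✓, typability at R is all that's needed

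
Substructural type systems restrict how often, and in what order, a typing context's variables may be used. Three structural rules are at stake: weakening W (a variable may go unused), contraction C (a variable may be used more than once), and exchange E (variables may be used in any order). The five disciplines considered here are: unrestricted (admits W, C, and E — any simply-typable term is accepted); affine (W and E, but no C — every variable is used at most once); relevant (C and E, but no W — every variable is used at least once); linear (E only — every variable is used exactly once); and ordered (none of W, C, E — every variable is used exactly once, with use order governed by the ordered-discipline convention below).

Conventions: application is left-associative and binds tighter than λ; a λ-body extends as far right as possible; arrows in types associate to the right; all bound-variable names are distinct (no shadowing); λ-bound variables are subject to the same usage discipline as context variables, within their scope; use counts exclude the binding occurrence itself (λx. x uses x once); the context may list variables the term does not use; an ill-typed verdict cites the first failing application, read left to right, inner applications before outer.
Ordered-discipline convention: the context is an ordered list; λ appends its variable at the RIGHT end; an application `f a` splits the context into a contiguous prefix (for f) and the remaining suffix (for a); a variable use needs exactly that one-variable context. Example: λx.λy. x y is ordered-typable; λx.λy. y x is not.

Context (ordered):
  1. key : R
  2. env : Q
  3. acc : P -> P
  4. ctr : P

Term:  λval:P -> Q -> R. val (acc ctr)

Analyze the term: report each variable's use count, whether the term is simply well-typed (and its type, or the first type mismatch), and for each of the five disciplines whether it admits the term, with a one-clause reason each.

variable uses: key ×0; env ×0; acc ×1; ctr ×1; val (bound) ×1
use order (left to right): val, acc, ctr
typing: the term checks, with type (P -> Q -> R) -> Q -> R
ordered: ✗ — unused: key, env — weakening required
linear: ✗ — unused: key, env — weakening required
affine: ✓ — key, env, acc, ctr, val: no repeats, contraction unneeded
relevant: ✗ — unused: key, env — weakening required
unrestricted: ✓ — type-checks ((P -> Q -> R) -> Q -> R) and nothing is barred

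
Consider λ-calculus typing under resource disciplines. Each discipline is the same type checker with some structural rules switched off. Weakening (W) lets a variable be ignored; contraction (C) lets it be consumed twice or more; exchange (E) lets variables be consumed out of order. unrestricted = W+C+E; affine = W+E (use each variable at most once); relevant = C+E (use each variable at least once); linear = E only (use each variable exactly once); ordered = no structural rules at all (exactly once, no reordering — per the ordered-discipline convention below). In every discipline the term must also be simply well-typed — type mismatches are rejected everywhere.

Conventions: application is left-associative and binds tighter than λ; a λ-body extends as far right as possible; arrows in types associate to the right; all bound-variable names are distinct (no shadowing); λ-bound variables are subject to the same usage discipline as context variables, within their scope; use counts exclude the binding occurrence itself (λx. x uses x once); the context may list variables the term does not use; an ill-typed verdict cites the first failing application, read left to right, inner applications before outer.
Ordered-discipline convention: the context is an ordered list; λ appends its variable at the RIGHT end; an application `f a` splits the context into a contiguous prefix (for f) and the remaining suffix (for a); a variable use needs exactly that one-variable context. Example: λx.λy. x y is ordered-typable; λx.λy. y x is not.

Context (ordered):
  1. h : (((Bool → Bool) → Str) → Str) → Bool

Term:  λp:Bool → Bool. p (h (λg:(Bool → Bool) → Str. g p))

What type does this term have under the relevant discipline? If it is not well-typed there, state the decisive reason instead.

term : (Bool → Bool) → Bool
usage: h: 1, p [bound]: 2, g [bound]: 1
order of uses: p, h, g, p
typing: well-typed — term : (Bool → Bool) → Bool
summary: ordered ✗, linear ✗, affine ✗, relevant ✓, unrestricted ✓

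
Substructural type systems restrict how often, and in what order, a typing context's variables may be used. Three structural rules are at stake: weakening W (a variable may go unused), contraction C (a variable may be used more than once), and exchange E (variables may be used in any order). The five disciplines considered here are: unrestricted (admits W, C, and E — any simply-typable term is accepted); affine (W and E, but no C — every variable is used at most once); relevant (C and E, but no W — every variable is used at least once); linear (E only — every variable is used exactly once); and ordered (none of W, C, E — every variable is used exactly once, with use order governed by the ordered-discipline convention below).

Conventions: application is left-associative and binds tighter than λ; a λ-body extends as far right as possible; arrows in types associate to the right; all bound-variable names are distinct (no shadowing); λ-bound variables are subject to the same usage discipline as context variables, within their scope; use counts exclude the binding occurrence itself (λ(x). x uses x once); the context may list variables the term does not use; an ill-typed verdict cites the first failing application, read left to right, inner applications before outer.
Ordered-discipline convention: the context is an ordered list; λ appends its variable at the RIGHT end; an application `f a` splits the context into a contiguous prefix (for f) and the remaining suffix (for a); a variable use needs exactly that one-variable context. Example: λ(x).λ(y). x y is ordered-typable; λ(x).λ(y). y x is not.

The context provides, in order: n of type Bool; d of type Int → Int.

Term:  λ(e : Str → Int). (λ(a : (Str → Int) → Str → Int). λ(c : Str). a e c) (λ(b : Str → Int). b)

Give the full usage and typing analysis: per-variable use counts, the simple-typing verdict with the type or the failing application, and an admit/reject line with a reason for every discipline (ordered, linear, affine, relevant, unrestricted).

use counts: n=0; d=0; e (λ-bound)=1; a (λ-bound)=1; c (λ-bound)=1; b (λ-bound)=1
uses in reading order: a, e, c, b
typing: the term checks, with type (Str → Int) → Str → Int
ordered: ✗, unused: n, d — weakening required
linear: ✗, unused: n, d — weakening required
affine: ✓, n, d, e, a, c, b: no repeats, contraction unneeded
relevant: ✗, unused: n, d — weakening required
unrestricted: ✓, typability at (Str → Int) → Str → Int is all that's needed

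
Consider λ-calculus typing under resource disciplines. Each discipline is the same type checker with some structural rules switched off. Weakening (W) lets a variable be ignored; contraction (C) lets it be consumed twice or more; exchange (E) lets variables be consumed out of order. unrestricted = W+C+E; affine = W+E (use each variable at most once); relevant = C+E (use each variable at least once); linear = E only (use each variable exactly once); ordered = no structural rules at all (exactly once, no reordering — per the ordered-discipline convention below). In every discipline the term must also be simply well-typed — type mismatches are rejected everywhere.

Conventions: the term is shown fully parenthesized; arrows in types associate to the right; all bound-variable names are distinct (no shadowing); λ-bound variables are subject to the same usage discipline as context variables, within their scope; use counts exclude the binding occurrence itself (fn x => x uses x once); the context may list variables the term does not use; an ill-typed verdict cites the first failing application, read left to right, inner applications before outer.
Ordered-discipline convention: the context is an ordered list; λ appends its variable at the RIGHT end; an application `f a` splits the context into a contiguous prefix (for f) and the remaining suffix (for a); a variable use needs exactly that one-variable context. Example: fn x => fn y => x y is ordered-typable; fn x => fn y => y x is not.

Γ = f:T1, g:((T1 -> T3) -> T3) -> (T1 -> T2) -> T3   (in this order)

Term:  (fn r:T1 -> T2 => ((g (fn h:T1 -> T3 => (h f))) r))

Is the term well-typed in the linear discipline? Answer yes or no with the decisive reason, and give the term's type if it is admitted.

yes — f, g, r, h: one use apiece; term : (T1 -> T2) -> T3
variable uses: f ×1; g ×1; r (bound) ×1; h (bound) ×1
uses in reading order: g, h, f, r
typing: well-typed — term : (T1 -> T2) -> T3
summary: ordered ✗ · linear ✓ · affine ✓ · relevant ✓ · unrestricted ✓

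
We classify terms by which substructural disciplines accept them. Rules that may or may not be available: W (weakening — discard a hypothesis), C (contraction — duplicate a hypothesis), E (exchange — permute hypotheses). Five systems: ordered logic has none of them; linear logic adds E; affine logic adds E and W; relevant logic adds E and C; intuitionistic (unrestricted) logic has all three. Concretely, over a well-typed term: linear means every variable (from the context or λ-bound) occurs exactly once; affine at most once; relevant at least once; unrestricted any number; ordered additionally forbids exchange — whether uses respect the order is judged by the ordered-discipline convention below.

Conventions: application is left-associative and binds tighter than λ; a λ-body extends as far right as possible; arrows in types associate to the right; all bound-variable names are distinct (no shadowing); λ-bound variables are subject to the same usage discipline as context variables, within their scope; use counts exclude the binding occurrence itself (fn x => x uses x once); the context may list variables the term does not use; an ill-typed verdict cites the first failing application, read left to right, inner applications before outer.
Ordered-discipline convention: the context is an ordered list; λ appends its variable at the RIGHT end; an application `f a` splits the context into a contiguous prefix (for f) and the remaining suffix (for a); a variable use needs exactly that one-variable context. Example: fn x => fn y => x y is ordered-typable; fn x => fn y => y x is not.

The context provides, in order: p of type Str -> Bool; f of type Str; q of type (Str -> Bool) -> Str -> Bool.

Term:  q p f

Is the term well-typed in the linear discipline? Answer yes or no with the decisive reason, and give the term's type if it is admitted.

yes — exactly-once usage across p, f, q; term : Bool
counts: p: 1; f: 1; q: 1
order of uses: q, p, f
typing: well-typed at Bool
all disciplines: ordered ✗ | linear ✓ | affine ✓ | relevant ✓ | unrestricted ✓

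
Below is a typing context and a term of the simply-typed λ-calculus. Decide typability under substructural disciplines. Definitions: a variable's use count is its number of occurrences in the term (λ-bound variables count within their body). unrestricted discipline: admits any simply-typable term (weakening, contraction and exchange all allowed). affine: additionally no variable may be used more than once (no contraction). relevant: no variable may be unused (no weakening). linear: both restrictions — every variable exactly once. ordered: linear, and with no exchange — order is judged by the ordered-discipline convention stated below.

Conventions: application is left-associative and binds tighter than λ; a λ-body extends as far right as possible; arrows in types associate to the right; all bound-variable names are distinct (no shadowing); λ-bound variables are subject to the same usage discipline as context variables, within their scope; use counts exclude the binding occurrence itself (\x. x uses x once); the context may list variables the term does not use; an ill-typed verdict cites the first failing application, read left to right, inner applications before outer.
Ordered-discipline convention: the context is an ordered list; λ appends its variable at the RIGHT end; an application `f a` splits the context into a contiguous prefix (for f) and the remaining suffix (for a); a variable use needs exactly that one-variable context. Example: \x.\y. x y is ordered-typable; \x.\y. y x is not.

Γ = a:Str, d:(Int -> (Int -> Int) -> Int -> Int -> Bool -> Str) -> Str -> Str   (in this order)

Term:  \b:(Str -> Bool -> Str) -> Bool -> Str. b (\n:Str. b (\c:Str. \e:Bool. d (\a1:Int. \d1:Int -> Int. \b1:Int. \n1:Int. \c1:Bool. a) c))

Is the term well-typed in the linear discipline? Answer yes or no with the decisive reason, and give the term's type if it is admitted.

no — repeated use of b ×2; unused: n, e, a1, d1, b1, n1, c1 — weakening required
usage: a: 1; d: 1; b (λ-bound): 2; n (λ-bound): 0; c (λ-bound): 1; e (λ-bound): 0; a1 (λ-bound): 0; d1 (λ-bound): 0; b1 (λ-bound): 0; n1 (λ-bound): 0; c1 (λ-bound): 0
left-to-right use order: b, b, d, a, c
typing: ✓ — ((Str -> Bool -> Str) -> Bool -> Str) -> Bool -> Str
across the five disciplines: ordered ✗, linear ✗, affine ✗, relevant ✗, unrestricted ✓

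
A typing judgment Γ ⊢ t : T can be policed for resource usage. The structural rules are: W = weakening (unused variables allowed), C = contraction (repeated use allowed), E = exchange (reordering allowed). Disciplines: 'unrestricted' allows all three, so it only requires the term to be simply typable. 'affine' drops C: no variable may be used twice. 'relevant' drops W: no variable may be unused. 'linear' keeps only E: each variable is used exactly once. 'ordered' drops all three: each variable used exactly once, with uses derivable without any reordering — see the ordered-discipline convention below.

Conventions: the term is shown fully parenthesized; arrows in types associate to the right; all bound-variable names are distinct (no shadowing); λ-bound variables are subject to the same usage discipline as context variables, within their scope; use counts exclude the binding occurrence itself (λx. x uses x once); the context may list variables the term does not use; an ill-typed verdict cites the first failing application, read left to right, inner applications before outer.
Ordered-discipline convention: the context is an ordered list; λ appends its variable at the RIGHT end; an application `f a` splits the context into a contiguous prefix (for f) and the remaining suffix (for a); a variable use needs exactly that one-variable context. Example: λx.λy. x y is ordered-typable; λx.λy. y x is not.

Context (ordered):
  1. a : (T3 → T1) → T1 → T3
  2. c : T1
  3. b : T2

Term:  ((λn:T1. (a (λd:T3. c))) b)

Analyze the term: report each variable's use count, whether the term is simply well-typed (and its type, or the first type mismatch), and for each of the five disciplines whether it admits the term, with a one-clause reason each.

variable uses: a: 1, c: 1, b: 1, n (bound): 0, d (bound): 0
use order (left to right): a, c, b
typing: ill-typed: argument of type T2 where T1 is required
ordered: ✗, the type mismatch rejects it
linear: ✗, not simply typable
affine: ✗, fails simple typing
relevant: ✗, a type mismatch blocks all five
unrestricted: ✗, the type mismatch rejects it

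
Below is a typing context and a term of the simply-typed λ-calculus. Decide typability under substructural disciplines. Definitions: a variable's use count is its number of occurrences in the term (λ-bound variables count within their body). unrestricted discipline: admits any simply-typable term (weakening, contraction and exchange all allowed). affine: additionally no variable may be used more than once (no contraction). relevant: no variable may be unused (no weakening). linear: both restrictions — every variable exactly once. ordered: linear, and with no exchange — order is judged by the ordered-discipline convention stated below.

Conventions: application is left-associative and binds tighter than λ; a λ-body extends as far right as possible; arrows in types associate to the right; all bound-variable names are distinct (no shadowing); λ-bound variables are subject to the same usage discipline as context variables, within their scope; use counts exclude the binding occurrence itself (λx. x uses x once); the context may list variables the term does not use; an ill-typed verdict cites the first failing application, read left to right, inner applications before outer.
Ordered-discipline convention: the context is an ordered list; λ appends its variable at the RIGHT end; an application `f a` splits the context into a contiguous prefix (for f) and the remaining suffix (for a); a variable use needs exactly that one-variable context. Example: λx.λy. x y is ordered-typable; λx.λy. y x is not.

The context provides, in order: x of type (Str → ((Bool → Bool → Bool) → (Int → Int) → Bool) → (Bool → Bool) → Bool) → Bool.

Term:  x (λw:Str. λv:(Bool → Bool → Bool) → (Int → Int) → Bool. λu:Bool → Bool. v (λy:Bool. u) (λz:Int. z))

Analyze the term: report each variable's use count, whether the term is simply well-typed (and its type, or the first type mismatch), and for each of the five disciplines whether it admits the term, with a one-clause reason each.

counts: x: 1, w (λ-bound): 0, v (λ-bound): 1, u (λ-bound): 1, y (λ-bound): 0, z (λ-bound): 1
uses in reading order: x, v, u, z
typing: well-typed — term : Bool
ordered: ✗ — w, y left unused
linear: ✗ — w, y left unused
affine: ✓ — x, w, v, u, y, z: no repeats, contraction unneeded
relevant: ✗ — w, y left unused
unrestricted: ✓ — simply typable at Bool; W, C, E all held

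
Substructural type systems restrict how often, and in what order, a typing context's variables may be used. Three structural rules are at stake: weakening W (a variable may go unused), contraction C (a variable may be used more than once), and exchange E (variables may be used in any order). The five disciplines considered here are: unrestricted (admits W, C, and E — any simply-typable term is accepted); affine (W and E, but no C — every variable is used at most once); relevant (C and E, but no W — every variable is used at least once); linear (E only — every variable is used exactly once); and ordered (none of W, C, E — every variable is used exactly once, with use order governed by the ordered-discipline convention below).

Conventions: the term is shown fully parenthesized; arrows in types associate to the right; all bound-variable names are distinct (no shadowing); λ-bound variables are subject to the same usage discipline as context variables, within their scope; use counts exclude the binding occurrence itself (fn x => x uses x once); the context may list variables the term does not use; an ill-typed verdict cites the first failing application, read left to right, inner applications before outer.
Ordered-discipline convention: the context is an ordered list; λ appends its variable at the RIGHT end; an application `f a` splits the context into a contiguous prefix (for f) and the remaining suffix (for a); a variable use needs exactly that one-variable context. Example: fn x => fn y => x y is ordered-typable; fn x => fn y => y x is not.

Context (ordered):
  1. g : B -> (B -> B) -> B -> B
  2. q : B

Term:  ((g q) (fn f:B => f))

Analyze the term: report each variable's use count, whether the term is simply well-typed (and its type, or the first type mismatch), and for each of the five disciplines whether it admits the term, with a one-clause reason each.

usage: g: 1×; q: 1×; f (bound): 1×
left-to-right use order: g, q, f
typing: the term checks, with type B -> B
ordered: ✓, single-use (g, q, f), ordered derivation ok
linear: ✓, g, q, f: one use apiece
affine: ✓, none of g, q, f used more than once
relevant: ✓, g, q, f: all used, weakening unneeded
unrestricted: ✓, typability at B -> B is all that's needed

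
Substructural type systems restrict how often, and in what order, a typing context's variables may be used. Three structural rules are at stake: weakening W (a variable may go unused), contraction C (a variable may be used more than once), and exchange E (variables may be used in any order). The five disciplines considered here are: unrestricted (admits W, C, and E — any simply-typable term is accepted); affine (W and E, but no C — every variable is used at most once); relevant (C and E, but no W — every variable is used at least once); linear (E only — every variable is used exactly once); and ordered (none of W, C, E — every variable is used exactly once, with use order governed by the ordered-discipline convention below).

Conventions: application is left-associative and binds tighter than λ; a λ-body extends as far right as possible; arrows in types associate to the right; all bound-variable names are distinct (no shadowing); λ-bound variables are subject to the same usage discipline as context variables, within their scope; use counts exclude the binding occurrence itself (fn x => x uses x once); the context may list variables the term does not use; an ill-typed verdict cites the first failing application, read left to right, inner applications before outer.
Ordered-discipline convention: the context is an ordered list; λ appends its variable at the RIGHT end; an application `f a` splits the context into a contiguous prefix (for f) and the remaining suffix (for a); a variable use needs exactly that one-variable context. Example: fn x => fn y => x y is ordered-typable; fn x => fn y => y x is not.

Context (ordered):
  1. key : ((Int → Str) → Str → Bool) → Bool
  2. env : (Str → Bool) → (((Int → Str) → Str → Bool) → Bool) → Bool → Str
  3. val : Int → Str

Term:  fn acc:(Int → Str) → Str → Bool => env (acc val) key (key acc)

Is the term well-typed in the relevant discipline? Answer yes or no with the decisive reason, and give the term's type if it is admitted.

yes — at least one use each (key, env, val, acc); term : ((Int → Str) → Str → Bool) → Str
use counts: key ×2, env ×1, val ×1, acc (λ-bound) ×2
use order (left to right): env, acc, val, key, key, acc
typing: ✓ — ((Int → Str) → Str → Bool) → Str
all disciplines: ordered ✗; linear ✗; affine ✗; relevant ✓; unrestricted ✓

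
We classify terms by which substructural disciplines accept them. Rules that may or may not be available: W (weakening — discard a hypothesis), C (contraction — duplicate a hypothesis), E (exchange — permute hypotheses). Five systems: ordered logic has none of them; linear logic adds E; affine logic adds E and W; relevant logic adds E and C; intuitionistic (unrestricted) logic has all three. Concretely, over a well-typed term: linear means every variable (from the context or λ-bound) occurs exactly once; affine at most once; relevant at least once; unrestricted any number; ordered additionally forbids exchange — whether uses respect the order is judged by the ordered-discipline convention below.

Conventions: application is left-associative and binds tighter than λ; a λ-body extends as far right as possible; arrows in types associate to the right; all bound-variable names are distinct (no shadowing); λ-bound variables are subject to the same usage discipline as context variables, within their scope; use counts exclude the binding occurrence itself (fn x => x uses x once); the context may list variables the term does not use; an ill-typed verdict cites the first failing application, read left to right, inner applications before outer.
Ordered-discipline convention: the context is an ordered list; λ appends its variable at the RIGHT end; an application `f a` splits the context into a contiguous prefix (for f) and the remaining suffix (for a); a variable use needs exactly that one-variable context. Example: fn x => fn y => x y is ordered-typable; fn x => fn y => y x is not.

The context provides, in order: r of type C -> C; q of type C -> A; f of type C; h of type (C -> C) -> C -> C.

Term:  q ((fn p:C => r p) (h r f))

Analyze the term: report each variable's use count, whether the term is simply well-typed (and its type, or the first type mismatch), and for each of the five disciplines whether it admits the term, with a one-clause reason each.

counts: r=2; q=1; f=1; h=1; p [bound]=1
order of uses: q, r, p, h, r, f
typing: ✓ — A
ordered ✗ (r ×2 used more than once (contraction))
linear ✗ (r ×2 used more than once (contraction))
affine ✗ (r ×2 used more than once (contraction))
relevant ✓ (r, q, f, h, p: all used, weakening unneeded)
unrestricted ✓ (simply typable at A; W, C, E all held)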